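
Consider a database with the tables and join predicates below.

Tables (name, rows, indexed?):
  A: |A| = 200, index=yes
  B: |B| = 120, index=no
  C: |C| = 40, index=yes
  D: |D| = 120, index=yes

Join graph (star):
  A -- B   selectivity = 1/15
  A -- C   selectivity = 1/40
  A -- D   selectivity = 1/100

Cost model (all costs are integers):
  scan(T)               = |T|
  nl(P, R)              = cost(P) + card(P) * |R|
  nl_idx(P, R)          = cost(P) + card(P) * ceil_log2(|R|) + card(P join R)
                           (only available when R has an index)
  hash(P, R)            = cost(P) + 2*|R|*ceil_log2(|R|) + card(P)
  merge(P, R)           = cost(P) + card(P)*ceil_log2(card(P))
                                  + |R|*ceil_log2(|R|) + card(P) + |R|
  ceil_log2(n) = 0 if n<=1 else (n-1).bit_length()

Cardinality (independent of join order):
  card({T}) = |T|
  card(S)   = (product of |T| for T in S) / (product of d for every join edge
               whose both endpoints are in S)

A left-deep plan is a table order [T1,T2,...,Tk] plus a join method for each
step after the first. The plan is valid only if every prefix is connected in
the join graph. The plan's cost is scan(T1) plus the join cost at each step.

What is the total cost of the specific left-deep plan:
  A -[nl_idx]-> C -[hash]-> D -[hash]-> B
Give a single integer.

5400

step 1: scan A: cost=200, card=200
step 2: join C via nl_idx
    card(P join C) = 200*40/(40) = 200
    cost = 200 + 200*6 + 200 = 1600
step 3: join D via hash
    card(P join D) = 200*120/(100) = 240
    cost = 1600 + 2*120*7 + 200 = 3480
step 4: join B via hash
    card(P join B) = 240*120/(15) = 1920
    cost = 3480 + 2*120*7 + 240 = 5400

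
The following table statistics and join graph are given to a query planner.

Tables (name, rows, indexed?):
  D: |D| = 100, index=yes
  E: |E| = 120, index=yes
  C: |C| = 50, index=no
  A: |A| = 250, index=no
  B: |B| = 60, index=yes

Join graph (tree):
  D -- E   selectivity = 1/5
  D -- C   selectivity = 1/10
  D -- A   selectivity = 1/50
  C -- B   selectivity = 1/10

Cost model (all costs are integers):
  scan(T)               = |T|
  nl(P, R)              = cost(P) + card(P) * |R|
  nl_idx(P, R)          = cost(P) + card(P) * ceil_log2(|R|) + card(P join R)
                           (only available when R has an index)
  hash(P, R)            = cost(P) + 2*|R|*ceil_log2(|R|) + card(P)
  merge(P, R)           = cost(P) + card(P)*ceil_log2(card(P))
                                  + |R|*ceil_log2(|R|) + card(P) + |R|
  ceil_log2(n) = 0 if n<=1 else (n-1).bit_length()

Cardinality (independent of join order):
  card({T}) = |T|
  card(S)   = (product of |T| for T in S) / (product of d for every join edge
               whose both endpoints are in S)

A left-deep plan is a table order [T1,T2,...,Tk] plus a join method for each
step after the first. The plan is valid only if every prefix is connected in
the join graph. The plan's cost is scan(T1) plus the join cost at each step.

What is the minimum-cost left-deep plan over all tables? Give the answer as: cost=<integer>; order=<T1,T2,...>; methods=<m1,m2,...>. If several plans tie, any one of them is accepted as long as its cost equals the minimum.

cost=22900; order=A,D,C,B,E; methods=hash,hash,hash,hash

Selinger DP (subsets sized 1..n):
  {D}: scan cost=100, card=100
  {E}: scan cost=120, card=120
  {C}: scan cost=50, card=50
  {A}: scan cost=250, card=250
  {B}: scan cost=60, card=60
  {DE}: card=2400; try (D,hash)→1640, (E,merge)→1860, (E,hash)→1880, (D,merge)→1880, (E,nl_idx)→3200, (D,nl_idx)→3360 …(+2); best=1640 via (D,hash)
  {CD}: card=500; try (C,hash)→800, (D,nl_idx)→900, (D,merge)→1200, (C,merge)→1250, (D,hash)→1500, (D,nl)→5050 …(+1); best=800 via (C,hash)
  {AD}: card=500; try (D,hash)→1900, (D,nl_idx)→2500, (A,merge)→3150, (D,merge)→3300, (A,hash)→4200, (A,nl)→25100 …(+1); best=1900 via (D,hash)
  {BC}: card=300; try (B,nl_idx)→650, (C,hash)→720, (B,hash)→820, (B,merge)→820, (C,merge)→830, (B,nl)→3050 …(+1); best=650 via (B,nl_idx)
  {CDE}: card=12000; try (E,hash)→2980, (C,hash)→4640, (E,merge)→6760, (E,nl_idx)→16300, (C,merge)→33190, (E,nl)→60800 …(+1); best=2980 via (E,hash)
  {ADE}: card=12000; try (E,hash)→4080, (E,merge)→7860, (A,hash)→8040, (E,nl_idx)→17400, (A,merge)→35090, (E,nl)→61900 …(+1); best=4080 via (E,hash)
  {ACD}: card=2500; try (C,hash)→3000, (A,hash)→5300, (C,merge)→7250, (A,merge)→8050, (C,nl)→26900, (A,nl)→125800; best=3000 via (C,hash)
  {BCD}: card=3000; try (B,hash)→2020, (D,hash)→2350, (D,merge)→4450, (D,nl_idx)→5750, (B,merge)→6220, (B,nl_idx)→6800 …(+2); best=2020 via (B,hash)
  {ACDE}: card=60000; try (E,hash)→7180, (C,hash)→16680, (A,hash)→18980, (E,merge)→36460, (E,nl_idx)→80500, (C,merge)→184430 …(+4); best=7180 via (E,hash)
  {BCDE}: card=72000; try (E,hash)→6700, (B,hash)→15700, (E,merge)→41980, (E,nl_idx)→95020, (B,nl_idx)→146980, (B,merge)→183400 …(+2); best=6700 via (E,hash)
  {ABCD}: card=15000; try (B,hash)→6220, (A,hash)→9020, (B,nl_idx)→33000, (B,merge)→35920, (A,merge)→43270, (B,nl)→153000 …(+1); best=6220 via (B,hash)
  {ABCDE}: card=360000; try (E,hash)→22900, (B,hash)→67900, (A,hash)→82700, (E,merge)→232180, (E,nl_idx)→471220, (B,nl_idx)→727180 …(+5); best=22900 via (E,hash)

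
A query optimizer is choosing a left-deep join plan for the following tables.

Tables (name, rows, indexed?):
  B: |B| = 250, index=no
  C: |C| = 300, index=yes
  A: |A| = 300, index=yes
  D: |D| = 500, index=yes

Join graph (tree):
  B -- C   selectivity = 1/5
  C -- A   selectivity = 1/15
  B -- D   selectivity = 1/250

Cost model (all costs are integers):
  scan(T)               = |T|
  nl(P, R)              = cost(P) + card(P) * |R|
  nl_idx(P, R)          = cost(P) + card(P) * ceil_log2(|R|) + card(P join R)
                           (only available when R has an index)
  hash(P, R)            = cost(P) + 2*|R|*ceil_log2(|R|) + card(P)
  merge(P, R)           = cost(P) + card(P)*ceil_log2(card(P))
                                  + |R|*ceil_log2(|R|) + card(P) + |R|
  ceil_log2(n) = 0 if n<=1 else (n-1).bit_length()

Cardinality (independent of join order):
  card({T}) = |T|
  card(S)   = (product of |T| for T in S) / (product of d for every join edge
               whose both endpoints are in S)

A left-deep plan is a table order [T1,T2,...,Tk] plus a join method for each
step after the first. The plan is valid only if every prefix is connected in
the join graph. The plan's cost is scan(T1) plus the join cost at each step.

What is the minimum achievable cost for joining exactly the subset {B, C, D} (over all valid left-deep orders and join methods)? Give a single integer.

8900

Selinger DP over subsets of {B,C,D}:
  {B}: scan cost=250, card=250
  {C}: scan cost=300, card=300
  {D}: scan cost=500, card=500
  {BC}: card=15000; try (B,hash)→4600, (C,merge)→5500, (B,merge)→5550, (C,hash)→5900, (C,nl_idx)→17500, (C,nl)→75250 …(+1); best=4600 via (B,hash)
  {BD}: card=500; try (D,nl_idx)→3000, (B,hash)→5000, (D,merge)→7500, (B,merge)→7750, (D,hash)→9500, (D,nl)→125250 …(+1); best=3000 via (D,nl_idx)
  {BCD}: card=30000; try (C,hash)→8900, (C,merge)→11000, (D,hash)→28600, (C,nl_idx)→37500, (C,nl)→153000, (D,nl_idx)→169600 …(+2); best=8900 via (C,hash)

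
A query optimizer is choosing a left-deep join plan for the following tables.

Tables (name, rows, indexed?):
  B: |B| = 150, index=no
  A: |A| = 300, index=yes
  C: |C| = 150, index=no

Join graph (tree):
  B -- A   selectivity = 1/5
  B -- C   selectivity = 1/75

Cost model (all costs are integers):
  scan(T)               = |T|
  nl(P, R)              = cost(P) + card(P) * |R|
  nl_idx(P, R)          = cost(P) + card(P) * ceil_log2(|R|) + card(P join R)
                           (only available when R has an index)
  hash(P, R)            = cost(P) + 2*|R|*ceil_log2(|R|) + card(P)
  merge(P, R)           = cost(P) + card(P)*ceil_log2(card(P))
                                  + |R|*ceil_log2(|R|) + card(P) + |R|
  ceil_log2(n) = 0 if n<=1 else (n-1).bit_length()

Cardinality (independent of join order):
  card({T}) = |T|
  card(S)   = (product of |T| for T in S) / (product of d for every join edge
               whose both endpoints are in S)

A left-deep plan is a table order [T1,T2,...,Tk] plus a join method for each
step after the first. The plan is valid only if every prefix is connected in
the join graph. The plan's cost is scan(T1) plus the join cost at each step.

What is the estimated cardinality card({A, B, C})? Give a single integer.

18000

Tables in S: A(300), B(150), C(150)
Edges inside S: B-A(d=5), B-C(d=75)
numerator = 300 * 150 * 150 = 6750000
denominator = 5 * 75 = 375
card(S) = 6750000 / 375 = 18000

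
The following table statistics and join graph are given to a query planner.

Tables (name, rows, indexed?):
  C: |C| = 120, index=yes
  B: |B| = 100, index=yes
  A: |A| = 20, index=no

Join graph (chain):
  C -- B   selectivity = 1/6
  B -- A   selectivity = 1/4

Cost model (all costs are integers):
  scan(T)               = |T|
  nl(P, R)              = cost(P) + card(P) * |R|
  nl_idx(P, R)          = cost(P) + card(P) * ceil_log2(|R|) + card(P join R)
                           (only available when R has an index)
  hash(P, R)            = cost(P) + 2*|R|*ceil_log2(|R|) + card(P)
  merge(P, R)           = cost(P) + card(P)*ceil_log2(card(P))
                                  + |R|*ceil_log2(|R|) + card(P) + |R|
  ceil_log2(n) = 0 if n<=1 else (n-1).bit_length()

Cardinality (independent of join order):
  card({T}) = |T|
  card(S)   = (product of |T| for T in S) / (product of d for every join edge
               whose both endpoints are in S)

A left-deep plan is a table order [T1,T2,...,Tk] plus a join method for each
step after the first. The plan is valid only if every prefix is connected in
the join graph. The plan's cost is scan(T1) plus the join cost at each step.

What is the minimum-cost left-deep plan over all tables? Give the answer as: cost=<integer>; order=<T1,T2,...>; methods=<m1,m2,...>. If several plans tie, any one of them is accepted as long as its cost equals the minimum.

Selinger DP (subsets sized 1..n):
  {C}: scan cost=120, card=120
  {B}: scan cost=100, card=100
  {A}: scan cost=20, card=20
  {BC}: card=2000; try (B,hash)→1640, (C,merge)→1860, (C,hash)→1880, (B,merge)→1880, (C,nl_idx)→2800, (B,nl_idx)→2960 …(+2); best=1640 via (B,hash)
  {AB}: card=500; try (A,hash)→400, (B,nl_idx)→660, (B,merge)→940, (A,merge)→1020, (B,hash)→1440, (B,nl)→2020 …(+1); best=400 via (A,hash)
  {ABC}: card=10000; try (C,hash)→2580, (A,hash)→3840, (C,merge)→6360, (C,nl_idx)→13900, (A,merge)→25760, (A,nl)→41640 …(+1); best=2580 via (C,hash)

cost=2580; order=B,A,C; methods=hash,hash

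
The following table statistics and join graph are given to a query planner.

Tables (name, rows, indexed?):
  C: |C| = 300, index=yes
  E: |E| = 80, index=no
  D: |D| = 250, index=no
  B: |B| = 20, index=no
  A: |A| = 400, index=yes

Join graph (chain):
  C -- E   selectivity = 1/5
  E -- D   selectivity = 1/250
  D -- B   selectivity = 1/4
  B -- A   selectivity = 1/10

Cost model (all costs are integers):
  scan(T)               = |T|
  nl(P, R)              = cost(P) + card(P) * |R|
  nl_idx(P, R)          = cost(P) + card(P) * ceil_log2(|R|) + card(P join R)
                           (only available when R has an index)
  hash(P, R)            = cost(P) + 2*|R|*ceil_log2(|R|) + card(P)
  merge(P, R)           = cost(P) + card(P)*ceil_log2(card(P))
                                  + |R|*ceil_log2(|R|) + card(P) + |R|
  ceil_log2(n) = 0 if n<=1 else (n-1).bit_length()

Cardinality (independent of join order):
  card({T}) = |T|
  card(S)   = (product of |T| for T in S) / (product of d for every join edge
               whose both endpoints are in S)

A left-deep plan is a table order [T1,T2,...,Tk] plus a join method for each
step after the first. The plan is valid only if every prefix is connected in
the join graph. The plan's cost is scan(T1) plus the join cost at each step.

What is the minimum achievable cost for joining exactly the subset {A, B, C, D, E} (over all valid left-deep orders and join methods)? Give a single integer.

30900

Selinger DP over subsets of {A,B,C,D,E}:
  {C}: scan cost=300, card=300
  {E}: scan cost=80, card=80
  {D}: scan cost=250, card=250
  {B}: scan cost=20, card=20
  {A}: scan cost=400, card=400
  {CE}: card=4800; try (E,hash)→1720, (C,merge)→3720, (E,merge)→3940, (C,hash)→5560, (C,nl_idx)→5600, (C,nl)→24080 …(+1); best=1720 via (E,hash)
  {DE}: card=80; try (E,hash)→1620, (D,merge)→2970, (E,merge)→3140, (D,hash)→4160, (D,nl)→20080, (E,nl)→20250; best=1620 via (E,hash)
  {BD}: card=1250; try (B,hash)→700, (D,merge)→2390, (B,merge)→2620, (D,hash)→4040, (D,nl)→5020, (B,nl)→5250; best=700 via (B,hash)
  {AB}: card=800; try (B,hash)→1000, (A,nl_idx)→1000, (A,merge)→4140, (B,merge)→4520, (A,hash)→7240, (A,nl)→8020 …(+1); best=1000 via (B,hash)
  {CDE}: card=4800; try (C,merge)→5260, (C,hash)→7100, (C,nl_idx)→7140, (D,hash)→10520, (C,nl)→25620, (D,merge)→71170 …(+1); best=5260 via (C,merge)
  {BDE}: card=400; try (B,hash)→1900, (B,merge)→2380, (E,hash)→3070, (B,nl)→3220, (E,merge)→16340, (E,nl)→100700; best=1900 via (B,hash)
  {ABD}: card=50000; try (D,hash)→5800, (A,hash)→9150, (D,merge)→12050, (A,merge)→19700, (A,nl_idx)→61950, (D,nl)→201000 …(+1); best=5800 via (D,hash)
  {BCDE}: card=24000; try (C,hash)→7700, (C,merge)→8900, (B,hash)→10260, (C,nl_idx)→29500, (B,merge)→72580, (B,nl)→101260 …(+1); best=7700 via (C,hash)
  {ABDE}: card=16000; try (A,hash)→9500, (A,merge)→9900, (A,nl_idx)→21500, (E,hash)→56920, (A,nl)→161900, (E,merge)→856440 …(+1); best=9500 via (A,hash)
  {ABCDE}: card=960000; try (C,hash)→30900, (A,hash)→38900, (C,merge)→252500, (A,merge)→395700, (C,nl_idx)→1113500, (A,nl_idx)→1183700 …(+2); best=30900 via (C,hash)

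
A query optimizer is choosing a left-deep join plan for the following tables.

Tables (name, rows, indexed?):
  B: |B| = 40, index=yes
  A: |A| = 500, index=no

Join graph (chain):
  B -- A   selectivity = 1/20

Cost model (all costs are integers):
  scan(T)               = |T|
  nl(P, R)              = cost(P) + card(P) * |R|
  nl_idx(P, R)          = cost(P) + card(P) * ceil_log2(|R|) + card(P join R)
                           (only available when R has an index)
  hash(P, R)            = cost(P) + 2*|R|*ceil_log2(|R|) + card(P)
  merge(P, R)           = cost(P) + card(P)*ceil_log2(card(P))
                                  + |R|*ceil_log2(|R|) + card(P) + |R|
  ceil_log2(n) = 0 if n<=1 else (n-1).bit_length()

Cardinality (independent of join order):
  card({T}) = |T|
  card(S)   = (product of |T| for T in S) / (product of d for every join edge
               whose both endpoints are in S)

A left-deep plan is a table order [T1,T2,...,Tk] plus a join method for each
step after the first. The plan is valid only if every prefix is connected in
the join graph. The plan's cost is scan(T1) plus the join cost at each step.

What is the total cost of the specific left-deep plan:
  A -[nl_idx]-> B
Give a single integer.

4500

step 1: scan A: cost=500, card=500
step 2: join B via nl_idx
    card(P join B) = 500*40/(20) = 1000
    cost = 500 + 500*6 + 1000 = 4500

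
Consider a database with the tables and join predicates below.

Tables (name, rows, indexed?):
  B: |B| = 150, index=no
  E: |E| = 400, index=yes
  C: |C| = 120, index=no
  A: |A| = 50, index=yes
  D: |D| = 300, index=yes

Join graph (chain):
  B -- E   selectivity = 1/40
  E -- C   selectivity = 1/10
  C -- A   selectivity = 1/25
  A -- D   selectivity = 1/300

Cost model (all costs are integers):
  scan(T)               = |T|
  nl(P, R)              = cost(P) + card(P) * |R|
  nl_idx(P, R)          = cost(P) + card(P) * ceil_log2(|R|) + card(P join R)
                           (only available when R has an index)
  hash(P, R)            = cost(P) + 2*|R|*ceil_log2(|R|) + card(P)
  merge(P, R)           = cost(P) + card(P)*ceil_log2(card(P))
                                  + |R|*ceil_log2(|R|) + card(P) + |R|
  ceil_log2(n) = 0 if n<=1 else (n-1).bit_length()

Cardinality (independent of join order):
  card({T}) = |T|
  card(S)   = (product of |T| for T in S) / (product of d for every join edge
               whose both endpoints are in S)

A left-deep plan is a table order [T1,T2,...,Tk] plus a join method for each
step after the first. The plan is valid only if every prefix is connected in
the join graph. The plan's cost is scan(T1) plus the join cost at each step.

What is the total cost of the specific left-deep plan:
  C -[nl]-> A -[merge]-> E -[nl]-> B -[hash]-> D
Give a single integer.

1493680

step 1: scan C: cost=120, card=120
step 2: join A via nl
    card(P join A) = 120*50/(25) = 240
    cost = 120 + 120*50 = 6120
step 3: join E via merge
    card(P join E) = 240*400/(10) = 9600
    cost = 6120 + 240*8 + 400*9 + 240 + 400 = 12280
step 4: join B via nl
    card(P join B) = 9600*150/(40) = 36000
    cost = 12280 + 9600*150 = 1452280
step 5: join D via hash
    card(P join D) = 36000*300/(300) = 36000
    cost = 1452280 + 2*300*9 + 36000 = 1493680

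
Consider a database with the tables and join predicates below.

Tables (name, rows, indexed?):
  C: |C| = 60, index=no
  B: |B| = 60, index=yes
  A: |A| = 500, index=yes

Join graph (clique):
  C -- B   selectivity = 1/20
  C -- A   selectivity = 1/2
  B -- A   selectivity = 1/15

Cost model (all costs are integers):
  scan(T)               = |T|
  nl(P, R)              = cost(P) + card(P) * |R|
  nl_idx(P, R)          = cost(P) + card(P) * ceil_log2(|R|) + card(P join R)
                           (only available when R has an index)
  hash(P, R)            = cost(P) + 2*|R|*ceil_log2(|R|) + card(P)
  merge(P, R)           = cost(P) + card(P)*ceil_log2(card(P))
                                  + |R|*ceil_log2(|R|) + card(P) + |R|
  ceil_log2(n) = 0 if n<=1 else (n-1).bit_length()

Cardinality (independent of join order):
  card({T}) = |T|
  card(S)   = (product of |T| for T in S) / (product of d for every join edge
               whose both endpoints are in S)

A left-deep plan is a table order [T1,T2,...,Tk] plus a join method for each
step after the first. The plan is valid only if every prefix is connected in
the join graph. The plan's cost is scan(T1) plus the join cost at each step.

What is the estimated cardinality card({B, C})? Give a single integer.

Tables in S: B(60), C(60)
Edges inside S: C-B(d=20)
numerator = 60 * 60 = 3600
denominator = 20 = 20
card(S) = 3600 / 20 = 180

180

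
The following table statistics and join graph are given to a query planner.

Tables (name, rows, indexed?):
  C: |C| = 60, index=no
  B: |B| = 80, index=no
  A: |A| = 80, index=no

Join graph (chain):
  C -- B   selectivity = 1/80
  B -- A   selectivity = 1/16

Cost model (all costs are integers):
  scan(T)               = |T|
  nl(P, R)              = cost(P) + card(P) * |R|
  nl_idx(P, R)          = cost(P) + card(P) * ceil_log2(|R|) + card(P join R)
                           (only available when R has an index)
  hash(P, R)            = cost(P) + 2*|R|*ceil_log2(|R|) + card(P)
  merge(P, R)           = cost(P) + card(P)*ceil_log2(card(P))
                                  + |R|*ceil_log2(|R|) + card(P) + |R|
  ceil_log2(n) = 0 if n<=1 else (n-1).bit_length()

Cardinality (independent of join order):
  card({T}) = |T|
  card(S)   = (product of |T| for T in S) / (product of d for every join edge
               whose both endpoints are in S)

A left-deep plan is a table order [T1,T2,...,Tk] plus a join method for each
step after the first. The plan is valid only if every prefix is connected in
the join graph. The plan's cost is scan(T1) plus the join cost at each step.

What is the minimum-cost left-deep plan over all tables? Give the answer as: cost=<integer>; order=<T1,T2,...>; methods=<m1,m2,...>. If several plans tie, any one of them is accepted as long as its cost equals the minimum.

Selinger DP (subsets sized 1..n):
  {C}: scan cost=60, card=60
  {B}: scan cost=80, card=80
  {A}: scan cost=80, card=80
  {BC}: card=60; try (C,hash)→880, (B,merge)→1120, (C,merge)→1140, (B,hash)→1240, (B,nl)→4860, (C,nl)→4880; best=880 via (C,hash)
  {AB}: card=400; try (B,hash)→1280, (A,hash)→1280, (B,merge)→1360, (A,merge)→1360, (B,nl)→6480, (A,nl)→6480; best=1280 via (B,hash)
  {ABC}: card=300; try (A,merge)→1940, (A,hash)→2060, (C,hash)→2400, (A,nl)→5680, (C,merge)→5700, (C,nl)→25280; best=1940 via (A,merge)

cost=1940; order=B,C,A; methods=hash,merge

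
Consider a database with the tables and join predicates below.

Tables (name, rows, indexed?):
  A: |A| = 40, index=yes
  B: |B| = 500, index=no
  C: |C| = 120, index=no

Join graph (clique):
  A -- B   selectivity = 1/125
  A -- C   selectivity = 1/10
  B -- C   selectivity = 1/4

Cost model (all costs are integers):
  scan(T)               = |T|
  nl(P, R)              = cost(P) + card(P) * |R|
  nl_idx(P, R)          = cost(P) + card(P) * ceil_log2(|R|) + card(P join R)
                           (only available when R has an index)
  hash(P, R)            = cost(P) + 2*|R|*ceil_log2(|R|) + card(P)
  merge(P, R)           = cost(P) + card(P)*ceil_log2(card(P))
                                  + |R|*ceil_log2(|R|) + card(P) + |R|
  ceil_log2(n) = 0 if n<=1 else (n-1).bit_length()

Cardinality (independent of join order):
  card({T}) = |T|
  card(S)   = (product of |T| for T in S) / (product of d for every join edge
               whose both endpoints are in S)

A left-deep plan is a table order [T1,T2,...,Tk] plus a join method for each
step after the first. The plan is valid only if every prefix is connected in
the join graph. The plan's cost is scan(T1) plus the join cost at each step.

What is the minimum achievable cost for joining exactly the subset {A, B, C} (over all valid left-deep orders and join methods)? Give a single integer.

3320

Selinger DP over subsets of {A,B,C}:
  {A}: scan cost=40, card=40
  {B}: scan cost=500, card=500
  {C}: scan cost=120, card=120
  {AB}: card=160; try (A,hash)→1480, (A,nl_idx)→3660, (B,merge)→5320, (A,merge)→5780, (B,hash)→9080, (B,nl)→20040 …(+1); best=1480 via (A,hash)
  {AC}: card=480; try (A,hash)→720, (C,merge)→1280, (A,nl_idx)→1320, (A,merge)→1360, (C,hash)→1760, (C,nl)→4840 …(+1); best=720 via (A,hash)
  {BC}: card=15000; try (C,hash)→2680, (B,merge)→6080, (C,merge)→6460, (B,hash)→9240, (B,nl)→60120, (C,nl)→60500; best=2680 via (C,hash)
  {ABC}: card=480; try (C,hash)→3320, (C,merge)→3880, (B,hash)→10200, (B,merge)→10520, (A,hash)→18160, (C,nl)→20680 …(+4); best=3320 via (C,hash)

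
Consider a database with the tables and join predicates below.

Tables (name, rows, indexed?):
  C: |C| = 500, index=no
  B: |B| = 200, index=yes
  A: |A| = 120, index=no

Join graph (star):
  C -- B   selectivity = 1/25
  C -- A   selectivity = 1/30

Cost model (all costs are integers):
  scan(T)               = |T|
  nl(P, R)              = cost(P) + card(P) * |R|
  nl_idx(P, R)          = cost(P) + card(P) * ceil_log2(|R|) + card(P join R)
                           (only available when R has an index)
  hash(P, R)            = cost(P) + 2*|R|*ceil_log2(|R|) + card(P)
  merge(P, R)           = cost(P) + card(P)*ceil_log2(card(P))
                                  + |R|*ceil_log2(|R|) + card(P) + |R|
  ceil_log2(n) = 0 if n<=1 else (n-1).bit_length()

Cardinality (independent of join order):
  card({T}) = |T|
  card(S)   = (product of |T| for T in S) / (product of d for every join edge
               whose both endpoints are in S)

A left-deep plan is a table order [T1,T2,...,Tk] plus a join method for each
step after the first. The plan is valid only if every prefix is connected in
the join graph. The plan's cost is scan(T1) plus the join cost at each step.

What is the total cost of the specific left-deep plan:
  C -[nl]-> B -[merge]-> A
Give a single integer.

153460

step 1: scan C: cost=500, card=500
step 2: join B via nl
    card(P join B) = 500*200/(25) = 4000
    cost = 500 + 500*200 = 100500
step 3: join A via merge
    card(P join A) = 4000*120/(30) = 16000
    cost = 100500 + 4000*12 + 120*7 + 4000 + 120 = 153460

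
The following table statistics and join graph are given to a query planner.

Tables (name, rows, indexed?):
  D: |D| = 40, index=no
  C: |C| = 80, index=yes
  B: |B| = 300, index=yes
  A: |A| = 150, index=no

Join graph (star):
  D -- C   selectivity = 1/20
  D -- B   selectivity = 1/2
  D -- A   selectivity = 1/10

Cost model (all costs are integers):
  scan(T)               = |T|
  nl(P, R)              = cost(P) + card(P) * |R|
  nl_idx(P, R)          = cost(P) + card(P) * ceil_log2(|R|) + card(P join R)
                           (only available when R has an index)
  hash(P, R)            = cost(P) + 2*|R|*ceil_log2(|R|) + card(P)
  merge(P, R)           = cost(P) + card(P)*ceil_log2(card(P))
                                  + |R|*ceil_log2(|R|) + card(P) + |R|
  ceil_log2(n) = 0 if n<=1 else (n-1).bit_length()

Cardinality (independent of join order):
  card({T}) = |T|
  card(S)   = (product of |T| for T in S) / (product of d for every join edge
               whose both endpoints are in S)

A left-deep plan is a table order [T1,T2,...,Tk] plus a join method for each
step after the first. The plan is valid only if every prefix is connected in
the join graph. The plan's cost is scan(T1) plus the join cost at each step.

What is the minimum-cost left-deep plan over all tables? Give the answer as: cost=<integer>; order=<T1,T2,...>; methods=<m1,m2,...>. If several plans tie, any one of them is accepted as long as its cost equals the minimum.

Selinger DP (subsets sized 1..n):
  {D}: scan cost=40, card=40
  {C}: scan cost=80, card=80
  {B}: scan cost=300, card=300
  {A}: scan cost=150, card=150
  {CD}: card=160; try (C,nl_idx)→480, (D,hash)→640, (C,merge)→960, (D,merge)→1000, (C,hash)→1200, (C,nl)→3240 …(+1); best=480 via (C,nl_idx)
  {BD}: card=6000; try (D,hash)→1080, (B,merge)→3320, (D,merge)→3580, (B,hash)→5480, (B,nl_idx)→6400, (B,nl)→12040 …(+1); best=1080 via (D,hash)
  {AD}: card=600; try (D,hash)→780, (A,merge)→1670, (D,merge)→1780, (A,hash)→2480, (A,nl)→6040, (D,nl)→6150; best=780 via (D,hash)
  {BCD}: card=24000; try (B,merge)→4920, (B,hash)→6040, (C,hash)→8200, (B,nl_idx)→25920, (B,nl)→48480, (C,nl_idx)→67080 …(+2); best=4920 via (B,merge)
  {ACD}: card=2400; try (C,hash)→2500, (A,hash)→3040, (A,merge)→3270, (C,nl_idx)→7380, (C,merge)→8020, (A,nl)→24480 …(+1); best=2500 via (C,hash)
  {ABD}: card=90000; try (B,hash)→6780, (A,hash)→9480, (B,merge)→10380, (A,merge)→86430, (B,nl_idx)→96180, (B,nl)→180780 …(+1); best=6780 via (B,hash)
  {ABCD}: card=360000; try (B,hash)→10300, (A,hash)→31320, (B,merge)→36700, (C,hash)→97900, (B,nl_idx)→384100, (A,merge)→390270 …(+5); best=10300 via (B,hash)

cost=10300; order=A,D,C,B; methods=hash,hash,hash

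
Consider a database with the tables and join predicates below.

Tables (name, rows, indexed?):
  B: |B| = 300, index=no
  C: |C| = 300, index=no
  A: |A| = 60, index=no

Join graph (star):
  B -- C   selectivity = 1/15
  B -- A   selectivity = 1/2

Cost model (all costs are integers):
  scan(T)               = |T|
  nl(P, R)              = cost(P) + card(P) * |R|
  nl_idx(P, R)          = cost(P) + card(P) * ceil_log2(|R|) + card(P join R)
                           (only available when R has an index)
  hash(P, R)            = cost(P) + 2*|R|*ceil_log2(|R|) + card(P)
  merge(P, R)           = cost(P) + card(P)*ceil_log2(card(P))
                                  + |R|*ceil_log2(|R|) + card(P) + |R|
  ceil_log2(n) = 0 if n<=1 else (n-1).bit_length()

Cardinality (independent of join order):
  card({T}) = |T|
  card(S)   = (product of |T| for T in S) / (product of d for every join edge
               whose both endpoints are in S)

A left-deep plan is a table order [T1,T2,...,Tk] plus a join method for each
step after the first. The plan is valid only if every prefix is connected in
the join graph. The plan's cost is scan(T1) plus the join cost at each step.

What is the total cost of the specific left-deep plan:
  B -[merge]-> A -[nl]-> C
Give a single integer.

2703720

step 1: scan B: cost=300, card=300
step 2: join A via merge
    card(P join A) = 300*60/(2) = 9000
    cost = 300 + 300*9 + 60*6 + 300 + 60 = 3720
step 3: join C via nl
    card(P join C) = 9000*300/(15) = 180000
    cost = 3720 + 9000*300 = 2703720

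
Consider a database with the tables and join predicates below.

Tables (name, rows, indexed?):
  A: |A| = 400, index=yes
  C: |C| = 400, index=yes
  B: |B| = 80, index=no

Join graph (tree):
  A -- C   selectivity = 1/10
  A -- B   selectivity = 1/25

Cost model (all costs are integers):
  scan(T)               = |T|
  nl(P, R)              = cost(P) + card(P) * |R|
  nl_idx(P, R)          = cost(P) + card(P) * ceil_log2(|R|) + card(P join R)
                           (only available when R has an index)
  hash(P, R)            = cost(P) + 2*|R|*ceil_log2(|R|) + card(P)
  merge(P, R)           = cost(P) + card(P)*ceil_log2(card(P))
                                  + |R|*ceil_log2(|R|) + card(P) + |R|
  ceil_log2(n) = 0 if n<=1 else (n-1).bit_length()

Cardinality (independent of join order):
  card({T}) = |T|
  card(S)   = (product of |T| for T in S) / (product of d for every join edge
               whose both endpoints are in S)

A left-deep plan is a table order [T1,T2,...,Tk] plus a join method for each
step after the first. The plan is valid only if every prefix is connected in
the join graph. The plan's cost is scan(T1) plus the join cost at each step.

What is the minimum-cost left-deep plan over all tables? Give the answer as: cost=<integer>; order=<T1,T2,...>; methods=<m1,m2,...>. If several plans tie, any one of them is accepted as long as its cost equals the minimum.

cost=10400; order=A,B,C; methods=hash,hash

Selinger DP (subsets sized 1..n):
  {A}: scan cost=400, card=400
  {C}: scan cost=400, card=400
  {B}: scan cost=80, card=80
  {AC}: card=16000; try (C,hash)→8000, (A,hash)→8000, (C,merge)→8400, (A,merge)→8400, (C,nl_idx)→20000, (A,nl_idx)→20000 …(+2); best=8000 via (C,hash)
  {AB}: card=1280; try (B,hash)→1920, (A,nl_idx)→2080, (A,merge)→4720, (B,merge)→5040, (A,hash)→7360, (A,nl)→32080 …(+1); best=1920 via (B,hash)
  {ABC}: card=51200; try (C,hash)→10400, (C,merge)→21280, (B,hash)→25120, (C,nl_idx)→64640, (B,merge)→248640, (C,nl)→513920 …(+1); best=10400 via (C,hash)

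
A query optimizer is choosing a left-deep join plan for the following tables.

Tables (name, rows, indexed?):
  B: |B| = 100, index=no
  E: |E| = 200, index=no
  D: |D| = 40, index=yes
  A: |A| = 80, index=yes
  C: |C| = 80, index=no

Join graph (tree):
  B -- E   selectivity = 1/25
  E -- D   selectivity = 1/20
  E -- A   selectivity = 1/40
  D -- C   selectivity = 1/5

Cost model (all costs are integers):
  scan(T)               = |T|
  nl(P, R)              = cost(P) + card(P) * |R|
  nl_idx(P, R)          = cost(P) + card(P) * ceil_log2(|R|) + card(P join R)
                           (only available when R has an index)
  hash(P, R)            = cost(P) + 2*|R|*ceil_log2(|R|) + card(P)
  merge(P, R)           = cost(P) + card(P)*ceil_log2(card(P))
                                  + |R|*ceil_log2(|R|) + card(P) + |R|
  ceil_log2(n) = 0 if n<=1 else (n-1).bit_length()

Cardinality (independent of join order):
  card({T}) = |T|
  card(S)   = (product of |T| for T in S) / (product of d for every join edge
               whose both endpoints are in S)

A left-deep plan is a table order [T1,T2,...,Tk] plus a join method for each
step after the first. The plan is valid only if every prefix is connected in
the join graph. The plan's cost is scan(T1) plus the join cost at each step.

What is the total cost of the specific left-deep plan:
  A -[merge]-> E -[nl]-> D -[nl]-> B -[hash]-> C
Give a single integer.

step 1: scan A: cost=80, card=80
step 2: join E via merge
    card(P join E) = 80*200/(40) = 400
    cost = 80 + 80*7 + 200*8 + 80 + 200 = 2520
step 3: join D via nl
    card(P join D) = 400*40/(20) = 800
    cost = 2520 + 400*40 = 18520
step 4: join B via nl
    card(P join B) = 800*100/(25) = 3200
    cost = 18520 + 800*100 = 98520
step 5: join C via hash
    card(P join C) = 3200*80/(5) = 51200
    cost = 98520 + 2*80*7 + 3200 = 102840

102840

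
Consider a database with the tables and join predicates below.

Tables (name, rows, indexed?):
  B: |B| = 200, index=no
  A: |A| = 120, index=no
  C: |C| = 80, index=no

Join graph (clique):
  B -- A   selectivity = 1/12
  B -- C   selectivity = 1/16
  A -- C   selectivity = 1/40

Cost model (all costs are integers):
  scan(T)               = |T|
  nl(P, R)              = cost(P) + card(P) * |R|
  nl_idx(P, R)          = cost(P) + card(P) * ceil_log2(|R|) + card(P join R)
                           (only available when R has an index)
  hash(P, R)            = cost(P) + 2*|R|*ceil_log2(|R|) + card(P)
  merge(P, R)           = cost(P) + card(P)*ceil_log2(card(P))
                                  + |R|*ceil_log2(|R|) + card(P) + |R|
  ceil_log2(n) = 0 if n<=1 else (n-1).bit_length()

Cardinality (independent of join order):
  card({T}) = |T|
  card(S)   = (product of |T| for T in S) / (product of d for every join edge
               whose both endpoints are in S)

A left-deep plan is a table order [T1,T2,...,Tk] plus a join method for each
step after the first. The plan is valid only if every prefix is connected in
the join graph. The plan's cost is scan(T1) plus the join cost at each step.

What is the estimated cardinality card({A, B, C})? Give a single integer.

250

Tables in S: A(120), B(200), C(80)
Edges inside S: B-A(d=12), B-C(d=16), A-C(d=40)
numerator = 120 * 200 * 80 = 1920000
denominator = 12 * 16 * 40 = 7680
card(S) = 1920000 / 7680 = 250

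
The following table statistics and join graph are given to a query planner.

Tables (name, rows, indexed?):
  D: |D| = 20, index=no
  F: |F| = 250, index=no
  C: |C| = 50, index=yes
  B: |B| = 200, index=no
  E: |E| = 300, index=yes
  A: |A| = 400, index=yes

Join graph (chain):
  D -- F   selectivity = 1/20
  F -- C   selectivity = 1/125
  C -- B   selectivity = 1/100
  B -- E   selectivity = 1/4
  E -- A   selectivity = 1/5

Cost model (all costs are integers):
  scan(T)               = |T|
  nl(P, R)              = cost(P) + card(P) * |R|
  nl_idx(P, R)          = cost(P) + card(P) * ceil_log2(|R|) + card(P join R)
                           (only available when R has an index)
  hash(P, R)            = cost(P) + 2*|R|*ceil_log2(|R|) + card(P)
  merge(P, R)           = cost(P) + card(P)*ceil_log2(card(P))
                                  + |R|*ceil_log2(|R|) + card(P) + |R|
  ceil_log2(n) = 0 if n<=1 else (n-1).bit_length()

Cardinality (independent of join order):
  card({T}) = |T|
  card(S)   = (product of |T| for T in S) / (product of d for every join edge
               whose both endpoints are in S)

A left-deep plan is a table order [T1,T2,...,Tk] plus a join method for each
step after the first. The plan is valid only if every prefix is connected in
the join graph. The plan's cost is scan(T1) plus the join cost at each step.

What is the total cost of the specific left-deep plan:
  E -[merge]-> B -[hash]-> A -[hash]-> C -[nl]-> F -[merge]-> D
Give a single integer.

step 1: scan E: cost=300, card=300
step 2: join B via merge
    card(P join B) = 300*200/(4) = 15000
    cost = 300 + 300*9 + 200*8 + 300 + 200 = 5100
step 3: join A via hash
    card(P join A) = 15000*400/(5) = 1200000
    cost = 5100 + 2*400*9 + 15000 = 27300
step 4: join C via hash
    card(P join C) = 1200000*50/(100) = 600000
    cost = 27300 + 2*50*6 + 1200000 = 1227900
step 5: join F via nl
    card(P join F) = 600000*250/(125) = 1200000
    cost = 1227900 + 600000*250 = 151227900
step 6: join D via merge
    card(P join D) = 1200000*20/(20) = 1200000
    cost = 151227900 + 1200000*21 + 20*5 + 1200000 + 20 = 177628020

177628020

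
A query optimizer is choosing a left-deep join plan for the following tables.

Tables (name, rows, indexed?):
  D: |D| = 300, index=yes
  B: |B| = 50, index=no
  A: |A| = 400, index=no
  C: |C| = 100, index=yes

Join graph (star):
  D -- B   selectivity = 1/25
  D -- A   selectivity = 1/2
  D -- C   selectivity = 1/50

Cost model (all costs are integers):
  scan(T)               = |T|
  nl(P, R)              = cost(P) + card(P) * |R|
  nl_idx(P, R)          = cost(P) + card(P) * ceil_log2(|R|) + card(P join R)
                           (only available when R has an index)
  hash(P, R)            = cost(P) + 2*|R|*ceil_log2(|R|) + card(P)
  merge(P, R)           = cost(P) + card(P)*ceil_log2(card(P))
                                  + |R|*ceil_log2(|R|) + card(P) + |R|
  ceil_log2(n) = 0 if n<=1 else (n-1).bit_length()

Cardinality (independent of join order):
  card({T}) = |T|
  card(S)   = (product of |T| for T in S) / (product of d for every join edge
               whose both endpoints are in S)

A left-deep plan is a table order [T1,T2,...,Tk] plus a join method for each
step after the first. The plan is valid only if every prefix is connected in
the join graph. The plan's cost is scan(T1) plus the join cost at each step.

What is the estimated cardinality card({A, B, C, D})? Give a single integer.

Tables in S: A(400), B(50), C(100), D(300)
Edges inside S: D-B(d=25), D-A(d=2), D-C(d=50)
numerator = 400 * 50 * 100 * 300 = 600000000
denominator = 25 * 2 * 50 = 2500
card(S) = 600000000 / 2500 = 240000

240000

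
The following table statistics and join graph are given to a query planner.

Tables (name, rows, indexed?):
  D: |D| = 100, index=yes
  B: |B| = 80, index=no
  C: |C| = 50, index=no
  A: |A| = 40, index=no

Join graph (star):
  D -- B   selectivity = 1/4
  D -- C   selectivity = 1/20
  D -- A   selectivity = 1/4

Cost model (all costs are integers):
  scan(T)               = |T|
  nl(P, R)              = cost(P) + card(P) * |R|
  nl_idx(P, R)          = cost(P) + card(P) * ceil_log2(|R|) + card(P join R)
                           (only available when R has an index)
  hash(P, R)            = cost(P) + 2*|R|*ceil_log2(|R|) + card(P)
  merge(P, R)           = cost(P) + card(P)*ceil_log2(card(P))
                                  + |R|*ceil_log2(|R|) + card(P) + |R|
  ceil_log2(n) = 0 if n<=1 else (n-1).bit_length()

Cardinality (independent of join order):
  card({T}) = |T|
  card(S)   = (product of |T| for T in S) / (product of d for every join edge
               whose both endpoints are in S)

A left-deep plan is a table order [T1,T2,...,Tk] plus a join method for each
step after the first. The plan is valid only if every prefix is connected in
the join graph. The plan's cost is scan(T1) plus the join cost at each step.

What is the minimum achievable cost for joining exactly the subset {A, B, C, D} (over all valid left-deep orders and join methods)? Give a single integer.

5000

Selinger DP over subsets of {A,B,C,D}:
  {D}: scan cost=100, card=100
  {B}: scan cost=80, card=80
  {C}: scan cost=50, card=50
  {A}: scan cost=40, card=40
  {BD}: card=2000; try (B,hash)→1320, (D,merge)→1520, (B,merge)→1540, (D,hash)→1560, (D,nl_idx)→2640, (D,nl)→8080 …(+1); best=1320 via (B,hash)
  {CD}: card=250; try (D,nl_idx)→650, (C,hash)→800, (D,merge)→1200, (C,merge)→1250, (D,hash)→1500, (D,nl)→5050 …(+1); best=650 via (D,nl_idx)
  {AD}: card=1000; try (A,hash)→680, (D,merge)→1120, (A,merge)→1180, (D,nl_idx)→1320, (D,hash)→1480, (D,nl)→4040 …(+1); best=680 via (A,hash)
  {BCD}: card=5000; try (B,hash)→2020, (B,merge)→3540, (C,hash)→3920, (B,nl)→20650, (C,merge)→25670, (C,nl)→101320; best=2020 via (B,hash)
  {ABD}: card=20000; try (B,hash)→2800, (A,hash)→3800, (B,merge)→12320, (A,merge)→25600, (B,nl)→80680, (A,nl)→81320; best=2800 via (B,hash)
  {ACD}: card=2500; try (A,hash)→1380, (C,hash)→2280, (A,merge)→3180, (A,nl)→10650, (C,merge)→12030, (C,nl)→50680; best=1380 via (A,hash)
  {ABCD}: card=50000; try (B,hash)→5000, (A,hash)→7500, (C,hash)→23400, (B,merge)→34520, (A,merge)→72300, (B,nl)→201380 …(+3); best=5000 via (B,hash)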